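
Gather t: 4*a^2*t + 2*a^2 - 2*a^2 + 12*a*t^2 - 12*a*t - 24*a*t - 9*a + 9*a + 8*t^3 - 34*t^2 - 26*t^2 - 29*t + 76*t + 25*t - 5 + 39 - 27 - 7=8*t^3 + t^2*(12*a - 60) + t*(4*a^2 - 36*a + 72)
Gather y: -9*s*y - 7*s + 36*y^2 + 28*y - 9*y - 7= -7*s + 36*y^2 + y*(19 - 9*s) - 7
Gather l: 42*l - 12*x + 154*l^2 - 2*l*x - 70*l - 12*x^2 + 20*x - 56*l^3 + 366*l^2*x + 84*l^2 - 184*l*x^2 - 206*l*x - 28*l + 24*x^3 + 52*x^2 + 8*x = -56*l^3 + l^2*(366*x + 238) + l*(-184*x^2 - 208*x - 56) + 24*x^3 + 40*x^2 + 16*x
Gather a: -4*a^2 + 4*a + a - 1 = -4*a^2 + 5*a - 1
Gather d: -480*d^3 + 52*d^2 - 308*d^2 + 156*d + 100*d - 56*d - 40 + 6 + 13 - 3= -480*d^3 - 256*d^2 + 200*d - 24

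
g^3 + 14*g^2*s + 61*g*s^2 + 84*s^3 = (g + 3*s)*(g + 4*s)*(g + 7*s)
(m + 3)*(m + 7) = m^2 + 10*m + 21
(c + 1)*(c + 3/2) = c^2 + 5*c/2 + 3/2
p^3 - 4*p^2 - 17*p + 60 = (p - 5)*(p - 3)*(p + 4)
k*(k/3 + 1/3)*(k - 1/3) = k^3/3 + 2*k^2/9 - k/9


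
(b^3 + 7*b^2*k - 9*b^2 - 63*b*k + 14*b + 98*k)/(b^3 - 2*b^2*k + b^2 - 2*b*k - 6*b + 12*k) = (b^2 + 7*b*k - 7*b - 49*k)/(b^2 - 2*b*k + 3*b - 6*k)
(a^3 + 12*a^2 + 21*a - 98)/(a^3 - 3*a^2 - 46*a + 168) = (a^2 + 5*a - 14)/(a^2 - 10*a + 24)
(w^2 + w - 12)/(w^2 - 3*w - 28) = (w - 3)/(w - 7)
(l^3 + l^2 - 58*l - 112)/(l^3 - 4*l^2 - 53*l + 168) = (l + 2)/(l - 3)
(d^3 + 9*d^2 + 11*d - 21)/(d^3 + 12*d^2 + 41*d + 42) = (d - 1)/(d + 2)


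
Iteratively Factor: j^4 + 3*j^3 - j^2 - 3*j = (j - 1)*(j^3 + 4*j^2 + 3*j) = j*(j - 1)*(j^2 + 4*j + 3) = j*(j - 1)*(j + 3)*(j + 1)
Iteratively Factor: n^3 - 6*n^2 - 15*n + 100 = (n + 4)*(n^2 - 10*n + 25) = (n - 5)*(n + 4)*(n - 5)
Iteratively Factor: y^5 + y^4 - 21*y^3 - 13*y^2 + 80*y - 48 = (y + 4)*(y^4 - 3*y^3 - 9*y^2 + 23*y - 12) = (y - 4)*(y + 4)*(y^3 + y^2 - 5*y + 3) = (y - 4)*(y - 1)*(y + 4)*(y^2 + 2*y - 3) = (y - 4)*(y - 1)*(y + 3)*(y + 4)*(y - 1)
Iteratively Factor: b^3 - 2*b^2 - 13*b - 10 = (b - 5)*(b^2 + 3*b + 2) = (b - 5)*(b + 1)*(b + 2)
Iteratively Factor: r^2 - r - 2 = (r - 2)*(r + 1)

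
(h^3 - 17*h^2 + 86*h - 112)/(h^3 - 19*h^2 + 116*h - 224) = (h - 2)/(h - 4)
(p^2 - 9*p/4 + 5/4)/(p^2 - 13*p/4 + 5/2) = (p - 1)/(p - 2)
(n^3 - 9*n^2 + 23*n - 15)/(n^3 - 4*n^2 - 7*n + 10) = (n - 3)/(n + 2)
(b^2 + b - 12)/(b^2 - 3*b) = (b + 4)/b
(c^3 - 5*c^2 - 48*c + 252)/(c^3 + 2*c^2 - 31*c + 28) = (c^2 - 12*c + 36)/(c^2 - 5*c + 4)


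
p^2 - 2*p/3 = p*(p - 2/3)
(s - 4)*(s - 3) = s^2 - 7*s + 12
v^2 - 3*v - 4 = (v - 4)*(v + 1)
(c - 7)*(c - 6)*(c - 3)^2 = c^4 - 19*c^3 + 129*c^2 - 369*c + 378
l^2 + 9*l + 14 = (l + 2)*(l + 7)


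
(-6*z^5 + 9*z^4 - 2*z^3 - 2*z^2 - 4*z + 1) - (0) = -6*z^5 + 9*z^4 - 2*z^3 - 2*z^2 - 4*z + 1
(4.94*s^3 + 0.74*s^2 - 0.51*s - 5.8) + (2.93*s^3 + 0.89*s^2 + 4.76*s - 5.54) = 7.87*s^3 + 1.63*s^2 + 4.25*s - 11.34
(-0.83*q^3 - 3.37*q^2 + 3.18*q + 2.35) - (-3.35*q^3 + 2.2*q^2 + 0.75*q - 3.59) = 2.52*q^3 - 5.57*q^2 + 2.43*q + 5.94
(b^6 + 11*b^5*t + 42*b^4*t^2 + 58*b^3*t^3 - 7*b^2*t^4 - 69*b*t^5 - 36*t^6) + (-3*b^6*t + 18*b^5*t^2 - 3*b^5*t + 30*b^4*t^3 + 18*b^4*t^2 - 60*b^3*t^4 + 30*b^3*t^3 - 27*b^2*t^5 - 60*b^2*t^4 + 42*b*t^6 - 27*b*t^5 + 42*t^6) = -3*b^6*t + b^6 + 18*b^5*t^2 + 8*b^5*t + 30*b^4*t^3 + 60*b^4*t^2 - 60*b^3*t^4 + 88*b^3*t^3 - 27*b^2*t^5 - 67*b^2*t^4 + 42*b*t^6 - 96*b*t^5 + 6*t^6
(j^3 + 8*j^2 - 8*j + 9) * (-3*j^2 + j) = -3*j^5 - 23*j^4 + 32*j^3 - 35*j^2 + 9*j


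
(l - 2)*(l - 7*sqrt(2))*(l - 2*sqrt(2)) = l^3 - 9*sqrt(2)*l^2 - 2*l^2 + 18*sqrt(2)*l + 28*l - 56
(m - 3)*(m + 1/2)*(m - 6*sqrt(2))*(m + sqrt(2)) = m^4 - 5*sqrt(2)*m^3 - 5*m^3/2 - 27*m^2/2 + 25*sqrt(2)*m^2/2 + 15*sqrt(2)*m/2 + 30*m + 18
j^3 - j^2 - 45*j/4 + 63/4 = (j - 3)*(j - 3/2)*(j + 7/2)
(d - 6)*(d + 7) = d^2 + d - 42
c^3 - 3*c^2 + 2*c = c*(c - 2)*(c - 1)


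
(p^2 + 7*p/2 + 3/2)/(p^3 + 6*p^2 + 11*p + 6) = (p + 1/2)/(p^2 + 3*p + 2)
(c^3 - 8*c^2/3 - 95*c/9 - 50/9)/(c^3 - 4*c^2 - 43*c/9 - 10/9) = (3*c + 5)/(3*c + 1)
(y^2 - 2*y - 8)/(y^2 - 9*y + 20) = (y + 2)/(y - 5)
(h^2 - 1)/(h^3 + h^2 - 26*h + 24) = (h + 1)/(h^2 + 2*h - 24)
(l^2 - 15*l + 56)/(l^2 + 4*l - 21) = (l^2 - 15*l + 56)/(l^2 + 4*l - 21)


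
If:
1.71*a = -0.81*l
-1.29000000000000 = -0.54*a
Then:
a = 2.39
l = -5.04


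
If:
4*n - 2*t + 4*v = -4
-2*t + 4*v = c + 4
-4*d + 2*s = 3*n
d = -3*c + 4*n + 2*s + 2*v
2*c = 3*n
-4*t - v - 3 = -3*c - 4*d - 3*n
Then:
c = -24/11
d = 586/385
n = -16/11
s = 332/385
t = -708/385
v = -179/385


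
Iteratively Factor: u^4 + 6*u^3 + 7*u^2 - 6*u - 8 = (u - 1)*(u^3 + 7*u^2 + 14*u + 8) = (u - 1)*(u + 4)*(u^2 + 3*u + 2) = (u - 1)*(u + 1)*(u + 4)*(u + 2)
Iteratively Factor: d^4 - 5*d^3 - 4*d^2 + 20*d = (d - 2)*(d^3 - 3*d^2 - 10*d) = (d - 2)*(d + 2)*(d^2 - 5*d) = d*(d - 2)*(d + 2)*(d - 5)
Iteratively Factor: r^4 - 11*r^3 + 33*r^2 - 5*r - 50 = (r - 5)*(r^3 - 6*r^2 + 3*r + 10) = (r - 5)*(r + 1)*(r^2 - 7*r + 10) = (r - 5)*(r - 2)*(r + 1)*(r - 5)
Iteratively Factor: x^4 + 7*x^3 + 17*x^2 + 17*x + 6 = (x + 1)*(x^3 + 6*x^2 + 11*x + 6) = (x + 1)^2*(x^2 + 5*x + 6) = (x + 1)^2*(x + 2)*(x + 3)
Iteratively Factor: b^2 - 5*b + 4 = (b - 1)*(b - 4)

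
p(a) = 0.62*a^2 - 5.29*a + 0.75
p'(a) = 1.24*a - 5.29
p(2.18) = -7.84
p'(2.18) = -2.59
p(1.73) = -6.55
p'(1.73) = -3.14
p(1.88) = -7.00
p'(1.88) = -2.96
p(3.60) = -10.26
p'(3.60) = -0.83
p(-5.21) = 45.14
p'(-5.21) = -11.75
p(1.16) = -4.55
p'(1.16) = -3.85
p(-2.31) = 16.28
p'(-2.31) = -8.15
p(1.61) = -6.16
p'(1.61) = -3.29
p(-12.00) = 153.51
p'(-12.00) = -20.17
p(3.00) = -9.54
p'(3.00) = -1.57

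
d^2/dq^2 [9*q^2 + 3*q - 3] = 18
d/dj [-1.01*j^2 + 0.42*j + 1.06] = 0.42 - 2.02*j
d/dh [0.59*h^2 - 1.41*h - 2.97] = 1.18*h - 1.41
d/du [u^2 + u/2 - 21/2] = 2*u + 1/2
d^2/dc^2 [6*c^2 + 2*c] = 12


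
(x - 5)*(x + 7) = x^2 + 2*x - 35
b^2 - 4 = (b - 2)*(b + 2)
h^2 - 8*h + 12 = (h - 6)*(h - 2)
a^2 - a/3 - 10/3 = (a - 2)*(a + 5/3)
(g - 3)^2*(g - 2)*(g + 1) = g^4 - 7*g^3 + 13*g^2 + 3*g - 18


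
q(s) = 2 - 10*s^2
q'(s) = -20*s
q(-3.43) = -115.65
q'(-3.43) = 68.60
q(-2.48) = -59.50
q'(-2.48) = 49.60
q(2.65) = -68.22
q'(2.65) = -53.00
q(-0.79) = -4.24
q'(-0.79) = 15.80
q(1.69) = -26.56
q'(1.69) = -33.80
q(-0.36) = 0.70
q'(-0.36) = 7.20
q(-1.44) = -18.74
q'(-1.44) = 28.80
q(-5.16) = -264.26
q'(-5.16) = 103.20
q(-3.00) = -88.00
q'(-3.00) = 60.00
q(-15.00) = -2248.00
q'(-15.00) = 300.00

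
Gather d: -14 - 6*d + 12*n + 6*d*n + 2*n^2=d*(6*n - 6) + 2*n^2 + 12*n - 14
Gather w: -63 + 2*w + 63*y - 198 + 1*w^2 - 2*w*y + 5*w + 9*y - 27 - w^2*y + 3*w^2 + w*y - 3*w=w^2*(4 - y) + w*(4 - y) + 72*y - 288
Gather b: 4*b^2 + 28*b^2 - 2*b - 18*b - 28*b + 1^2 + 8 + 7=32*b^2 - 48*b + 16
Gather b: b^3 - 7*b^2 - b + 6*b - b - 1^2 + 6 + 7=b^3 - 7*b^2 + 4*b + 12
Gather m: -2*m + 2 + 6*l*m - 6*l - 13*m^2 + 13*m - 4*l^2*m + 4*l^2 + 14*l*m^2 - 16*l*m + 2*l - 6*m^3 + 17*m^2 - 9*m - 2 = 4*l^2 - 4*l - 6*m^3 + m^2*(14*l + 4) + m*(-4*l^2 - 10*l + 2)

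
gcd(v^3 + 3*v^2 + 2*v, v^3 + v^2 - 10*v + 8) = 1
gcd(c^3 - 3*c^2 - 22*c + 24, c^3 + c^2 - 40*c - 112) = c + 4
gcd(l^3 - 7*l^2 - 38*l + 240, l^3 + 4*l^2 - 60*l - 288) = l^2 - 2*l - 48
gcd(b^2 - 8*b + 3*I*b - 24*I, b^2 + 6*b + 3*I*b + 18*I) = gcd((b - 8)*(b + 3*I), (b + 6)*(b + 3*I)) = b + 3*I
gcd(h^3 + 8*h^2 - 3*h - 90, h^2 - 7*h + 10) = 1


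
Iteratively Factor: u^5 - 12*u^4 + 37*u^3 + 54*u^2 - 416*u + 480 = (u - 4)*(u^4 - 8*u^3 + 5*u^2 + 74*u - 120) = (u - 5)*(u - 4)*(u^3 - 3*u^2 - 10*u + 24) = (u - 5)*(u - 4)*(u + 3)*(u^2 - 6*u + 8) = (u - 5)*(u - 4)^2*(u + 3)*(u - 2)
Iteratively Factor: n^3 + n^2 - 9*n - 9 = (n + 3)*(n^2 - 2*n - 3) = (n - 3)*(n + 3)*(n + 1)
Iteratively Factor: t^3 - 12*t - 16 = (t - 4)*(t^2 + 4*t + 4) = (t - 4)*(t + 2)*(t + 2)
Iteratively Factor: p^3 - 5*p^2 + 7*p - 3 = (p - 1)*(p^2 - 4*p + 3) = (p - 1)^2*(p - 3)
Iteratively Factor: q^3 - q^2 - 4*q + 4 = (q - 1)*(q^2 - 4) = (q - 2)*(q - 1)*(q + 2)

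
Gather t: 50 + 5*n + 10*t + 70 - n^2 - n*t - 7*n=-n^2 - 2*n + t*(10 - n) + 120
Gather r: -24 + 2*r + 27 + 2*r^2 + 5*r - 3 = 2*r^2 + 7*r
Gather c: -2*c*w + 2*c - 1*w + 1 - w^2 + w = c*(2 - 2*w) - w^2 + 1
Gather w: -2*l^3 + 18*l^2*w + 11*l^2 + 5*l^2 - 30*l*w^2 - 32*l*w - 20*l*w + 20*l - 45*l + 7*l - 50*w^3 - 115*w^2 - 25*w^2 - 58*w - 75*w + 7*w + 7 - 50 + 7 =-2*l^3 + 16*l^2 - 18*l - 50*w^3 + w^2*(-30*l - 140) + w*(18*l^2 - 52*l - 126) - 36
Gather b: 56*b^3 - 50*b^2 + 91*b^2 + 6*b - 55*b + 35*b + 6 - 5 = 56*b^3 + 41*b^2 - 14*b + 1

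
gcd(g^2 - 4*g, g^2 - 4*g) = g^2 - 4*g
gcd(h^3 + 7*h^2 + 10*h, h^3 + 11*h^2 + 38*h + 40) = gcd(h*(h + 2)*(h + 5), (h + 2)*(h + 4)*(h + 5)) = h^2 + 7*h + 10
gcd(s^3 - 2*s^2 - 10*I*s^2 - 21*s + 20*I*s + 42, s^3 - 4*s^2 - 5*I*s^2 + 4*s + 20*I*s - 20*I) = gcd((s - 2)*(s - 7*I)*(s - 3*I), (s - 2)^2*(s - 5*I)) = s - 2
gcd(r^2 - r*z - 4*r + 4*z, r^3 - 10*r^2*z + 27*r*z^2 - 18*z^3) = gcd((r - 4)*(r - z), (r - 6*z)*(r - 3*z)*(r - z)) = -r + z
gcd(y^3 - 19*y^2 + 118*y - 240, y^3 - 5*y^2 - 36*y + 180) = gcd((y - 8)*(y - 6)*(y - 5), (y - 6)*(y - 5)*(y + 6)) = y^2 - 11*y + 30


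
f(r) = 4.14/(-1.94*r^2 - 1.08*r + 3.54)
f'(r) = 4.14*(3.88*r + 1.08)/(-1.94*r^2 - 1.08*r + 3.54)^2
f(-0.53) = 1.16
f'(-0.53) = -0.32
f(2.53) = -0.36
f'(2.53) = 0.33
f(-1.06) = 1.65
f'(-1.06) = -2.00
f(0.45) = 1.56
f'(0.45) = 1.65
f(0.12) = 1.22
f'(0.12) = 0.56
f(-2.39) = -0.83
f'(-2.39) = -1.38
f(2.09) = -0.58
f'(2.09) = 0.74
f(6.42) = -0.05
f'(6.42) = 0.02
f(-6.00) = -0.07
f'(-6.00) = -0.03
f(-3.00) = -0.39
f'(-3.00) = -0.38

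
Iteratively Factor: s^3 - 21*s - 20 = (s + 1)*(s^2 - s - 20) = (s - 5)*(s + 1)*(s + 4)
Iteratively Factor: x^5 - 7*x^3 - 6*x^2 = (x + 2)*(x^4 - 2*x^3 - 3*x^2) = (x + 1)*(x + 2)*(x^3 - 3*x^2) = x*(x + 1)*(x + 2)*(x^2 - 3*x) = x*(x - 3)*(x + 1)*(x + 2)*(x)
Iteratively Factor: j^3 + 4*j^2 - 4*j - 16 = (j - 2)*(j^2 + 6*j + 8) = (j - 2)*(j + 2)*(j + 4)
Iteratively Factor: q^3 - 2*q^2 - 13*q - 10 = (q + 1)*(q^2 - 3*q - 10) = (q - 5)*(q + 1)*(q + 2)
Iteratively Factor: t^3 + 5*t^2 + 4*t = (t + 4)*(t^2 + t) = (t + 1)*(t + 4)*(t)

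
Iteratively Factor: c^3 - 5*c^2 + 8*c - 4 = (c - 2)*(c^2 - 3*c + 2) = (c - 2)*(c - 1)*(c - 2)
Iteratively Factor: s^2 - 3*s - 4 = (s - 4)*(s + 1)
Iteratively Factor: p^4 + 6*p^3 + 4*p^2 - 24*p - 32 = (p + 2)*(p^3 + 4*p^2 - 4*p - 16) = (p + 2)*(p + 4)*(p^2 - 4) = (p + 2)^2*(p + 4)*(p - 2)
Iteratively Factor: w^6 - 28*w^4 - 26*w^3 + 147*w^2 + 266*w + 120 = (w + 1)*(w^5 - w^4 - 27*w^3 + w^2 + 146*w + 120) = (w + 1)^2*(w^4 - 2*w^3 - 25*w^2 + 26*w + 120) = (w + 1)^2*(w + 2)*(w^3 - 4*w^2 - 17*w + 60) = (w + 1)^2*(w + 2)*(w + 4)*(w^2 - 8*w + 15) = (w - 3)*(w + 1)^2*(w + 2)*(w + 4)*(w - 5)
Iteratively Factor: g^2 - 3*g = (g - 3)*(g)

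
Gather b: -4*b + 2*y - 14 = -4*b + 2*y - 14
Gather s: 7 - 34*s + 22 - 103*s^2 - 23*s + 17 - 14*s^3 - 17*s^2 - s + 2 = -14*s^3 - 120*s^2 - 58*s + 48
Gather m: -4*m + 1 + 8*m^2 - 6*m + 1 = 8*m^2 - 10*m + 2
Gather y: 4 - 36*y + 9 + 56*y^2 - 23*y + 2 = 56*y^2 - 59*y + 15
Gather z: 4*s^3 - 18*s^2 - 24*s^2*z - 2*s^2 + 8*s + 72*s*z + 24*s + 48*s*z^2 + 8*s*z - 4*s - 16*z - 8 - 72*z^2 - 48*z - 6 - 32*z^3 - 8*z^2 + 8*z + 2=4*s^3 - 20*s^2 + 28*s - 32*z^3 + z^2*(48*s - 80) + z*(-24*s^2 + 80*s - 56) - 12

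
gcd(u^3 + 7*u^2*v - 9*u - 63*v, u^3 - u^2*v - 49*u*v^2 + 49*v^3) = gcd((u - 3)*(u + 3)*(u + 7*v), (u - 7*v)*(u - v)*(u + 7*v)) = u + 7*v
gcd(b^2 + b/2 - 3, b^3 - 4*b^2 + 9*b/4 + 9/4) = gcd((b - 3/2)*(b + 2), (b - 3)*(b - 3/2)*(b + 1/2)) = b - 3/2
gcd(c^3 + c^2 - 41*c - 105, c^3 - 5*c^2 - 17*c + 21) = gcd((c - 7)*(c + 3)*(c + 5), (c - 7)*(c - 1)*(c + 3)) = c^2 - 4*c - 21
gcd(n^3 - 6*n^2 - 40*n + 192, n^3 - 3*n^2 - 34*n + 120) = n^2 + 2*n - 24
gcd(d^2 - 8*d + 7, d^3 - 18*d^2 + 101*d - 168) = d - 7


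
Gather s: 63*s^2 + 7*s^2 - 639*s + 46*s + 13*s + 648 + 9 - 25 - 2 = 70*s^2 - 580*s + 630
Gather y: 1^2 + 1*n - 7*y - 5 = n - 7*y - 4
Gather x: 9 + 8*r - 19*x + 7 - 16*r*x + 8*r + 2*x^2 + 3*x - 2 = 16*r + 2*x^2 + x*(-16*r - 16) + 14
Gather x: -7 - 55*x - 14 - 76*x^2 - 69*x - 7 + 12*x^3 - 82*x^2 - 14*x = 12*x^3 - 158*x^2 - 138*x - 28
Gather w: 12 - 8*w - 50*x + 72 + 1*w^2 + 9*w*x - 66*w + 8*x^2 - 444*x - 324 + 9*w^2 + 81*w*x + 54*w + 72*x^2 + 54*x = 10*w^2 + w*(90*x - 20) + 80*x^2 - 440*x - 240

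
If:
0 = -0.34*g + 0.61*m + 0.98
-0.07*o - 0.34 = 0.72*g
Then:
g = -0.0972222222222222*o - 0.472222222222222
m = -0.0541894353369763*o - 1.86976320582878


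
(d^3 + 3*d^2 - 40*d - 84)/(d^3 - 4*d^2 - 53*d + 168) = (d^2 - 4*d - 12)/(d^2 - 11*d + 24)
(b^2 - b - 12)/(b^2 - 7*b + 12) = (b + 3)/(b - 3)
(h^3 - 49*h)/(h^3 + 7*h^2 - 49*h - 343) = h/(h + 7)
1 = 1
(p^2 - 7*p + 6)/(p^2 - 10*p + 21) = (p^2 - 7*p + 6)/(p^2 - 10*p + 21)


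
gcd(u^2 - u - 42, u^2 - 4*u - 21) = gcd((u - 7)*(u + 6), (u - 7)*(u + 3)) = u - 7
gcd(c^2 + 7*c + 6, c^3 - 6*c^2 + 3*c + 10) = c + 1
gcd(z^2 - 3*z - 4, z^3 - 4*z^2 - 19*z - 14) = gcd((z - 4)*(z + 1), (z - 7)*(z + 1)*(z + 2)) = z + 1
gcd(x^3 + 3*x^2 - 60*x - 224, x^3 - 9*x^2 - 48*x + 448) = x^2 - x - 56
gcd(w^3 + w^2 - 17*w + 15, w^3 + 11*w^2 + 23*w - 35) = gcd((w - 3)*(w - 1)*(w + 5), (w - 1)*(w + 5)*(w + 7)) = w^2 + 4*w - 5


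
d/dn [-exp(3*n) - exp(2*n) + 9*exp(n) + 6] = (-3*exp(2*n) - 2*exp(n) + 9)*exp(n)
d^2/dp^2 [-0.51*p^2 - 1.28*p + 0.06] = -1.02000000000000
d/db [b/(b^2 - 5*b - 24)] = (b^2 - b*(2*b - 5) - 5*b - 24)/(-b^2 + 5*b + 24)^2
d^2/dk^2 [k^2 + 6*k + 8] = 2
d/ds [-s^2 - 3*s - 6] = -2*s - 3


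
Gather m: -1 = -1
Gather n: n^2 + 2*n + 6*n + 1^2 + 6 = n^2 + 8*n + 7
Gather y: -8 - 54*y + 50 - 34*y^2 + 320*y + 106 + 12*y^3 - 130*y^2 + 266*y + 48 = 12*y^3 - 164*y^2 + 532*y + 196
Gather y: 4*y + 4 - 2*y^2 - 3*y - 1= -2*y^2 + y + 3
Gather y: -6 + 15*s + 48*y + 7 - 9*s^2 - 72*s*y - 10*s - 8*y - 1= -9*s^2 + 5*s + y*(40 - 72*s)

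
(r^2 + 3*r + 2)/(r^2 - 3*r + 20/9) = 9*(r^2 + 3*r + 2)/(9*r^2 - 27*r + 20)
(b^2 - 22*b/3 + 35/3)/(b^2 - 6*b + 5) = (b - 7/3)/(b - 1)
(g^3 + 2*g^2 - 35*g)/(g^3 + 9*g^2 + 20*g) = (g^2 + 2*g - 35)/(g^2 + 9*g + 20)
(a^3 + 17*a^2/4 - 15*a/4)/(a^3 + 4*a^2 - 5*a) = (a - 3/4)/(a - 1)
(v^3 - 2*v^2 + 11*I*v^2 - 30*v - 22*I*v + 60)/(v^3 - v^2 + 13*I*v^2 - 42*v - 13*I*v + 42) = (v^2 + v*(-2 + 5*I) - 10*I)/(v^2 + v*(-1 + 7*I) - 7*I)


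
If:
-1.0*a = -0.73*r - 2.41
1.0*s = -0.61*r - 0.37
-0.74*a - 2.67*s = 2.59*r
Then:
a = 2.02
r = -0.53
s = -0.05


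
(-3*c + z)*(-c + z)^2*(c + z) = -3*c^4 + 4*c^3*z + 2*c^2*z^2 - 4*c*z^3 + z^4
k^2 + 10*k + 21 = (k + 3)*(k + 7)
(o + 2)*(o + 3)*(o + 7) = o^3 + 12*o^2 + 41*o + 42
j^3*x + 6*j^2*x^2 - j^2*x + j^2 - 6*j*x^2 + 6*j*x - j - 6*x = (j - 1)*(j + 6*x)*(j*x + 1)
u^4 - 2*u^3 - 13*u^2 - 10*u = u*(u - 5)*(u + 1)*(u + 2)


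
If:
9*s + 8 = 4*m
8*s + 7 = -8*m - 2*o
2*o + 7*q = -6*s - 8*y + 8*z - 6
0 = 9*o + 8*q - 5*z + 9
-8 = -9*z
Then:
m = 1549/5272 - 144*y/659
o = 832*y/659 - 9739/5931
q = 7579/5931 - 936*y/659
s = -64*y/659 - 8995/11862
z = 8/9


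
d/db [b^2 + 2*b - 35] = 2*b + 2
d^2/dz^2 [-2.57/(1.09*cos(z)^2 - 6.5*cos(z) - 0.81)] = (-12.213668*(1 - cos(z)^2)^2 + 54.62535*cos(z)^3 - 123.765546*cos(z)^2 - 95.71965*cos(z) + 233.916774)/(-1.09*cos(z)^2 + 6.5*cos(z) + 0.81)^3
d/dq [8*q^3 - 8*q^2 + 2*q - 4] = 24*q^2 - 16*q + 2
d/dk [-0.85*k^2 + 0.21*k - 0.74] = 0.21 - 1.7*k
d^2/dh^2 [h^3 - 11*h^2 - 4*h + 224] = 6*h - 22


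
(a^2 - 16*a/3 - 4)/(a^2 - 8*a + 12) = (a + 2/3)/(a - 2)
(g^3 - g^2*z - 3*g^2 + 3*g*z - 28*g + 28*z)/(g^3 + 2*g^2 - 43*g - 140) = (g - z)/(g + 5)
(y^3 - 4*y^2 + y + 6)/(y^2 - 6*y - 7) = (y^2 - 5*y + 6)/(y - 7)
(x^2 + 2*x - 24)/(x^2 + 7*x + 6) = (x - 4)/(x + 1)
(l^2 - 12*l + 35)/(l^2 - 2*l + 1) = (l^2 - 12*l + 35)/(l^2 - 2*l + 1)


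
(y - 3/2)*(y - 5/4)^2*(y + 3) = y^4 - y^3 - 107*y^2/16 + 435*y/32 - 225/32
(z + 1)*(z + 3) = z^2 + 4*z + 3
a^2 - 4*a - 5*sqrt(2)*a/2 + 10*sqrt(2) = (a - 4)*(a - 5*sqrt(2)/2)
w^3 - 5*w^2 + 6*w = w*(w - 3)*(w - 2)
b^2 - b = b*(b - 1)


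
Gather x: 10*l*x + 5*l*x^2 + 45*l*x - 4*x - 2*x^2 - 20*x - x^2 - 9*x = x^2*(5*l - 3) + x*(55*l - 33)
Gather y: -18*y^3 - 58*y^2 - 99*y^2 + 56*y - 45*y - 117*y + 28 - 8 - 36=-18*y^3 - 157*y^2 - 106*y - 16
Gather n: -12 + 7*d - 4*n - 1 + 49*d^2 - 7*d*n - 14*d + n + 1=49*d^2 - 7*d + n*(-7*d - 3) - 12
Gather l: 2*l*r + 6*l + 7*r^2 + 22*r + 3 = l*(2*r + 6) + 7*r^2 + 22*r + 3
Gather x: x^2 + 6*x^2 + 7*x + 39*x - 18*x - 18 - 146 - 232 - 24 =7*x^2 + 28*x - 420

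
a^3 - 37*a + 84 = (a - 4)*(a - 3)*(a + 7)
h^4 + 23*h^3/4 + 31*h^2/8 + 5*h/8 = h*(h + 1/4)*(h + 1/2)*(h + 5)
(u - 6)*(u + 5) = u^2 - u - 30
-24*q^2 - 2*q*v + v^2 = (-6*q + v)*(4*q + v)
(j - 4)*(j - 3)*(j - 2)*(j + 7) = j^4 - 2*j^3 - 37*j^2 + 158*j - 168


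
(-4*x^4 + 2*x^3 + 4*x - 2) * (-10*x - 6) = 40*x^5 + 4*x^4 - 12*x^3 - 40*x^2 - 4*x + 12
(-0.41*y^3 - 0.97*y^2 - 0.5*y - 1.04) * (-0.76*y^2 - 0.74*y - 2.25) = 0.3116*y^5 + 1.0406*y^4 + 2.0203*y^3 + 3.3429*y^2 + 1.8946*y + 2.34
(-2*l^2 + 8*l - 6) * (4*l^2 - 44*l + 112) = -8*l^4 + 120*l^3 - 600*l^2 + 1160*l - 672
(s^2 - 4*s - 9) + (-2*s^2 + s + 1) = -s^2 - 3*s - 8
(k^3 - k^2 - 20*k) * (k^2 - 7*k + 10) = k^5 - 8*k^4 - 3*k^3 + 130*k^2 - 200*k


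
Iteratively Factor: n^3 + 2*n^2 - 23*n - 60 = (n + 4)*(n^2 - 2*n - 15) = (n + 3)*(n + 4)*(n - 5)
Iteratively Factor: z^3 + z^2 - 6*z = (z + 3)*(z^2 - 2*z) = z*(z + 3)*(z - 2)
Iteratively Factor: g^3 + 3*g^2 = (g)*(g^2 + 3*g) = g^2*(g + 3)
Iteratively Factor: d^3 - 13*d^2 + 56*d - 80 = (d - 4)*(d^2 - 9*d + 20) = (d - 4)^2*(d - 5)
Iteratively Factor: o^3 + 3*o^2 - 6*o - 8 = (o + 4)*(o^2 - o - 2) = (o + 1)*(o + 4)*(o - 2)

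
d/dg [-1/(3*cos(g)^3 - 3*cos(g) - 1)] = 3*(1 - 3*cos(g)^2)*sin(g)/(3*sin(g)^2*cos(g) + 1)^2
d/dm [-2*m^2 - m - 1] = -4*m - 1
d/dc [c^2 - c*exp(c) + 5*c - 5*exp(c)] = -c*exp(c) + 2*c - 6*exp(c) + 5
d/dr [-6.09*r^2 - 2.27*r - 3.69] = -12.18*r - 2.27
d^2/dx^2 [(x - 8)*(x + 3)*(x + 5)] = 6*x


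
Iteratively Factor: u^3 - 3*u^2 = (u)*(u^2 - 3*u) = u*(u - 3)*(u)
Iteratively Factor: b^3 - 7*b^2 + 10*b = (b - 5)*(b^2 - 2*b) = (b - 5)*(b - 2)*(b)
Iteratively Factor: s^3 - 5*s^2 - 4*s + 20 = (s - 2)*(s^2 - 3*s - 10) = (s - 5)*(s - 2)*(s + 2)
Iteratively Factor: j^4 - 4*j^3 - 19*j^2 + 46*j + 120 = (j + 2)*(j^3 - 6*j^2 - 7*j + 60) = (j + 2)*(j + 3)*(j^2 - 9*j + 20) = (j - 4)*(j + 2)*(j + 3)*(j - 5)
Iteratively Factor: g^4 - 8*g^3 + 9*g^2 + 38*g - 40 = (g - 5)*(g^3 - 3*g^2 - 6*g + 8) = (g - 5)*(g - 1)*(g^2 - 2*g - 8) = (g - 5)*(g - 4)*(g - 1)*(g + 2)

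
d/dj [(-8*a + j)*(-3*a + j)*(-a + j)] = 35*a^2 - 24*a*j + 3*j^2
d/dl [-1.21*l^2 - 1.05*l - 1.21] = -2.42*l - 1.05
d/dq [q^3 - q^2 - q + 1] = 3*q^2 - 2*q - 1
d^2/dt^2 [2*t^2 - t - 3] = 4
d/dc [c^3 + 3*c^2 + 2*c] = 3*c^2 + 6*c + 2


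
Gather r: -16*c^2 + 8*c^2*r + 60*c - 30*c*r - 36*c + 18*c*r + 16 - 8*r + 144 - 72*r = -16*c^2 + 24*c + r*(8*c^2 - 12*c - 80) + 160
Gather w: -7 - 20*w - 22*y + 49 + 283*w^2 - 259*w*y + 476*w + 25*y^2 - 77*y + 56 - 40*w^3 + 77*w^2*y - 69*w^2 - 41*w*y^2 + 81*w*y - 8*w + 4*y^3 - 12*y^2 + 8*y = -40*w^3 + w^2*(77*y + 214) + w*(-41*y^2 - 178*y + 448) + 4*y^3 + 13*y^2 - 91*y + 98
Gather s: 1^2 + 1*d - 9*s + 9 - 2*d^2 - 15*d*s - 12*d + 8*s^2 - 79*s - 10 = -2*d^2 - 11*d + 8*s^2 + s*(-15*d - 88)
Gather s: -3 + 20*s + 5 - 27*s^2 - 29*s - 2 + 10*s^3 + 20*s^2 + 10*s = 10*s^3 - 7*s^2 + s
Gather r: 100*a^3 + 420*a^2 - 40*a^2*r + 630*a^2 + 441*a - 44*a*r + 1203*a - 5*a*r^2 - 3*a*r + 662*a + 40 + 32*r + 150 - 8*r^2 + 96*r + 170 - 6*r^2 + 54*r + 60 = 100*a^3 + 1050*a^2 + 2306*a + r^2*(-5*a - 14) + r*(-40*a^2 - 47*a + 182) + 420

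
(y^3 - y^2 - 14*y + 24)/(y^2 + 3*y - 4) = (y^2 - 5*y + 6)/(y - 1)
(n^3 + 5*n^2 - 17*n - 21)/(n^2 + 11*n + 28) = (n^2 - 2*n - 3)/(n + 4)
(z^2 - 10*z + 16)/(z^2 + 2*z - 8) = (z - 8)/(z + 4)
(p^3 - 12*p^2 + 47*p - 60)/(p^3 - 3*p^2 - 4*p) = (p^2 - 8*p + 15)/(p*(p + 1))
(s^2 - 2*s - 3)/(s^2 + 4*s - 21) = (s + 1)/(s + 7)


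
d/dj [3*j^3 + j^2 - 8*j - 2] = 9*j^2 + 2*j - 8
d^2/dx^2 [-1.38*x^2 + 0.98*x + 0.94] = -2.76000000000000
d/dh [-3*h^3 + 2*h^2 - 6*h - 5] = -9*h^2 + 4*h - 6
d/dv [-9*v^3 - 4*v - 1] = -27*v^2 - 4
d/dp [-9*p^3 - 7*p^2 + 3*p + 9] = -27*p^2 - 14*p + 3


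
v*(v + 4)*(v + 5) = v^3 + 9*v^2 + 20*v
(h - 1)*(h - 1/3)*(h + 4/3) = h^3 - 13*h/9 + 4/9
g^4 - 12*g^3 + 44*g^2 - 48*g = g*(g - 6)*(g - 4)*(g - 2)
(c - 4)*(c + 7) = c^2 + 3*c - 28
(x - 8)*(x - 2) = x^2 - 10*x + 16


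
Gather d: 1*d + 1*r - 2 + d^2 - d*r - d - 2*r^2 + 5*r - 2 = d^2 - d*r - 2*r^2 + 6*r - 4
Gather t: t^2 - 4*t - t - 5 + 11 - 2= t^2 - 5*t + 4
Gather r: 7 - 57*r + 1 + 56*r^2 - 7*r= 56*r^2 - 64*r + 8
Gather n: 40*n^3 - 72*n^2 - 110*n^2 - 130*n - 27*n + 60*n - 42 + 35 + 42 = 40*n^3 - 182*n^2 - 97*n + 35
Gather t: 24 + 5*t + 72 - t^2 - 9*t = -t^2 - 4*t + 96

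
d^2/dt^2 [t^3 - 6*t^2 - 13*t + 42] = 6*t - 12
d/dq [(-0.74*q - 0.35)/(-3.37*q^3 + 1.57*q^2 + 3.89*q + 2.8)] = (-4.9876*q^3 - 2.3767*q^2 + 1.099*q - 0.7105)/(11.3569*q^6 - 10.5818*q^5 - 23.7537*q^4 - 6.6574*q^3 + 23.9241*q^2 + 21.784*q + 7.84)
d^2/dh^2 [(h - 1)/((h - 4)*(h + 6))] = 2*(h^3 - 3*h^2 + 66*h + 20)/(h^6 + 6*h^5 - 60*h^4 - 280*h^3 + 1440*h^2 + 3456*h - 13824)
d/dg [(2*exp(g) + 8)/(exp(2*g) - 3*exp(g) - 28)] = -2*exp(g)/(exp(2*g) - 14*exp(g) + 49)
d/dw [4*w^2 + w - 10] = 8*w + 1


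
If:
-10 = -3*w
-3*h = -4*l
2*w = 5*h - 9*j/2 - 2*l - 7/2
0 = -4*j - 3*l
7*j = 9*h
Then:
No Solution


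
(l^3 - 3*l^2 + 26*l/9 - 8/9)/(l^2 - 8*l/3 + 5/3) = (9*l^2 - 18*l + 8)/(3*(3*l - 5))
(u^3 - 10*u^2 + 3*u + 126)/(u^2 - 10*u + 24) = (u^2 - 4*u - 21)/(u - 4)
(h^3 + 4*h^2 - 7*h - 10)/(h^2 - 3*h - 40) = (h^2 - h - 2)/(h - 8)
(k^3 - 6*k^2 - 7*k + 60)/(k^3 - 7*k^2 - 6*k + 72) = (k - 5)/(k - 6)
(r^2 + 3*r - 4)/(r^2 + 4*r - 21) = (r^2 + 3*r - 4)/(r^2 + 4*r - 21)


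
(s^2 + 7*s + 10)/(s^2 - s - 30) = (s + 2)/(s - 6)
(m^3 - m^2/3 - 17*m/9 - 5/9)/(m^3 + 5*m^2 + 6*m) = (9*m^3 - 3*m^2 - 17*m - 5)/(9*m*(m^2 + 5*m + 6))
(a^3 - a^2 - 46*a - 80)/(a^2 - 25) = (a^2 - 6*a - 16)/(a - 5)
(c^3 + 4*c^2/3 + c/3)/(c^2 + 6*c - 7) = c*(3*c^2 + 4*c + 1)/(3*(c^2 + 6*c - 7))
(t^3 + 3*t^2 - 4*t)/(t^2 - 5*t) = (t^2 + 3*t - 4)/(t - 5)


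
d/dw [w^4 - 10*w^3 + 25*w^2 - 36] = 2*w*(2*w^2 - 15*w + 25)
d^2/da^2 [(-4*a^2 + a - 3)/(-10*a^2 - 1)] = 4*(-50*a^3 + 390*a^2 + 15*a - 13)/(1000*a^6 + 300*a^4 + 30*a^2 + 1)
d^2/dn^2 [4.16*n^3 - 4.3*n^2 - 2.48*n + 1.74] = 24.96*n - 8.6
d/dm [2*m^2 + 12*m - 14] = 4*m + 12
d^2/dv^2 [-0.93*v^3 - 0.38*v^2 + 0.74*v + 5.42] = -5.58*v - 0.76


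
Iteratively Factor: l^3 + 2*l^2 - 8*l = (l)*(l^2 + 2*l - 8) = l*(l + 4)*(l - 2)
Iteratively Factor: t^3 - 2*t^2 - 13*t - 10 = (t + 2)*(t^2 - 4*t - 5) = (t + 1)*(t + 2)*(t - 5)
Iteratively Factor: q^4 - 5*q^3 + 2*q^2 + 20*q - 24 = (q - 3)*(q^3 - 2*q^2 - 4*q + 8) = (q - 3)*(q + 2)*(q^2 - 4*q + 4) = (q - 3)*(q - 2)*(q + 2)*(q - 2)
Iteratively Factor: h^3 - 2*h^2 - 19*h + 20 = (h - 5)*(h^2 + 3*h - 4) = (h - 5)*(h + 4)*(h - 1)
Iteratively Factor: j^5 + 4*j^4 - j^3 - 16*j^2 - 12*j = (j + 1)*(j^4 + 3*j^3 - 4*j^2 - 12*j) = (j + 1)*(j + 3)*(j^3 - 4*j) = (j + 1)*(j + 2)*(j + 3)*(j^2 - 2*j) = j*(j + 1)*(j + 2)*(j + 3)*(j - 2)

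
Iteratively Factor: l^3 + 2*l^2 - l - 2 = (l + 1)*(l^2 + l - 2) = (l - 1)*(l + 1)*(l + 2)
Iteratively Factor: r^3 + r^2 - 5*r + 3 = (r - 1)*(r^2 + 2*r - 3) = (r - 1)*(r + 3)*(r - 1)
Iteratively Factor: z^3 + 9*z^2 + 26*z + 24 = (z + 3)*(z^2 + 6*z + 8) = (z + 3)*(z + 4)*(z + 2)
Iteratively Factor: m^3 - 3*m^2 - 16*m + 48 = (m - 3)*(m^2 - 16) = (m - 4)*(m - 3)*(m + 4)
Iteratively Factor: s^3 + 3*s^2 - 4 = (s - 1)*(s^2 + 4*s + 4) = (s - 1)*(s + 2)*(s + 2)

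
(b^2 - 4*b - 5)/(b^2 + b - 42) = (b^2 - 4*b - 5)/(b^2 + b - 42)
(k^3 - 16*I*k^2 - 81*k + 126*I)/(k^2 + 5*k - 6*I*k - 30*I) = (k^2 - 10*I*k - 21)/(k + 5)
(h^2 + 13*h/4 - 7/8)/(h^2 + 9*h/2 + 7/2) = (h - 1/4)/(h + 1)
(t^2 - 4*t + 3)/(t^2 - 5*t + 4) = (t - 3)/(t - 4)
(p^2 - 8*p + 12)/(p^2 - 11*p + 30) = (p - 2)/(p - 5)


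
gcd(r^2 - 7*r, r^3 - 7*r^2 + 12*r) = r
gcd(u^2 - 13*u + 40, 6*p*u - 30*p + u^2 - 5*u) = u - 5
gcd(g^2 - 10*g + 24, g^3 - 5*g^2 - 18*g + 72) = g - 6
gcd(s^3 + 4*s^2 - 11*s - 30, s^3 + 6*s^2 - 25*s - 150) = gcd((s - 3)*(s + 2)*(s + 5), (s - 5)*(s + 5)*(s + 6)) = s + 5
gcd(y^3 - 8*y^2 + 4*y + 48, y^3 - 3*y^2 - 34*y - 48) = y + 2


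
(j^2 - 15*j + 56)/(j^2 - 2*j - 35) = (j - 8)/(j + 5)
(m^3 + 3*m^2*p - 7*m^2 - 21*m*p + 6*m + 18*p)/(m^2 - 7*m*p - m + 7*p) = (-m^2 - 3*m*p + 6*m + 18*p)/(-m + 7*p)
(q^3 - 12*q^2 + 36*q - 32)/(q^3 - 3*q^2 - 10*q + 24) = (q^2 - 10*q + 16)/(q^2 - q - 12)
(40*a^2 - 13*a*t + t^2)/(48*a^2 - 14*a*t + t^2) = (-5*a + t)/(-6*a + t)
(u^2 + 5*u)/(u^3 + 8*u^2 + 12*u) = (u + 5)/(u^2 + 8*u + 12)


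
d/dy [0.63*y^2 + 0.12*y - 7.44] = 1.26*y + 0.12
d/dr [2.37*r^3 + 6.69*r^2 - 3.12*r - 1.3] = 7.11*r^2 + 13.38*r - 3.12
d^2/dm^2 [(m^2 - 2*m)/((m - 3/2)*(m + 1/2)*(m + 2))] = 32*(4*m^6 - 24*m^5 + 9*m^4 + 23*m^3 - 54*m^2 - 36*m + 42)/(64*m^9 + 192*m^8 - 336*m^7 - 1280*m^6 + 348*m^5 + 2748*m^4 + 685*m^3 - 1746*m^2 - 1188*m - 216)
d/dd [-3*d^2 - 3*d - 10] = -6*d - 3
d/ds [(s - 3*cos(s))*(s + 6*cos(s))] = -3*s*sin(s) + 2*s + 18*sin(2*s) + 3*cos(s)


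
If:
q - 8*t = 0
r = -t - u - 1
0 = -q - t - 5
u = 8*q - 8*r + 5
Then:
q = -40/9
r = -271/63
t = -5/9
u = 27/7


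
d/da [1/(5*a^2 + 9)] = -10*a/(5*a^2 + 9)^2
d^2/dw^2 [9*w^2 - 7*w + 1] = 18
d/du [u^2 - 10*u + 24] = 2*u - 10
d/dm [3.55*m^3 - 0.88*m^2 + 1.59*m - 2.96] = 10.65*m^2 - 1.76*m + 1.59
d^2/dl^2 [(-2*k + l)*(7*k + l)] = 2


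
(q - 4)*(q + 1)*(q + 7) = q^3 + 4*q^2 - 25*q - 28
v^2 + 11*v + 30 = (v + 5)*(v + 6)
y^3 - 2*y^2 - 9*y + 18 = (y - 3)*(y - 2)*(y + 3)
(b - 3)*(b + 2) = b^2 - b - 6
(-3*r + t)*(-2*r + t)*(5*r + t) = 30*r^3 - 19*r^2*t + t^3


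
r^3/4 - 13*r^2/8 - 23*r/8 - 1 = (r/4 + 1/4)*(r - 8)*(r + 1/2)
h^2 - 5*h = h*(h - 5)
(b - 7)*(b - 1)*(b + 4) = b^3 - 4*b^2 - 25*b + 28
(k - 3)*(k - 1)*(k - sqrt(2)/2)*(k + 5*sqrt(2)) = k^4 - 4*k^3 + 9*sqrt(2)*k^3/2 - 18*sqrt(2)*k^2 - 2*k^2 + 27*sqrt(2)*k/2 + 20*k - 15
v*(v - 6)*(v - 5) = v^3 - 11*v^2 + 30*v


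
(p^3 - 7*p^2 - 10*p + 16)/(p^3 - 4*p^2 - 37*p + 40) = (p + 2)/(p + 5)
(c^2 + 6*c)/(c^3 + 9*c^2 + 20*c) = (c + 6)/(c^2 + 9*c + 20)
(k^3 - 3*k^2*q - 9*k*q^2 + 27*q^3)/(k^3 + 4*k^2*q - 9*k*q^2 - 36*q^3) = (k - 3*q)/(k + 4*q)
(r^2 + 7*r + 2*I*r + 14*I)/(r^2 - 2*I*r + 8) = (r + 7)/(r - 4*I)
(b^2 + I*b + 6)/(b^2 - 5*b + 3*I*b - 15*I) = (b - 2*I)/(b - 5)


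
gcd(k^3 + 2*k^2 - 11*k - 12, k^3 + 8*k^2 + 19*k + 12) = k^2 + 5*k + 4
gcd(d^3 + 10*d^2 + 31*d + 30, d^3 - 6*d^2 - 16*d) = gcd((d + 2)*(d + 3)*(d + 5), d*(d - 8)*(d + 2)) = d + 2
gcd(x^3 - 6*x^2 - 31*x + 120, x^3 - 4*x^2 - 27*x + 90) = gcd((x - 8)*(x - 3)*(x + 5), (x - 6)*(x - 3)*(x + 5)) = x^2 + 2*x - 15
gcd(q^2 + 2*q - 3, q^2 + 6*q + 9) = q + 3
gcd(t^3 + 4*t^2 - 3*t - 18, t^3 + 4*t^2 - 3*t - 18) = t^3 + 4*t^2 - 3*t - 18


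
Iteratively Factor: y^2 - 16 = (y + 4)*(y - 4)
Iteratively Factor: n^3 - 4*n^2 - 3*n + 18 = (n - 3)*(n^2 - n - 6) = (n - 3)^2*(n + 2)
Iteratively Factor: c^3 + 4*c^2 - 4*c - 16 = (c - 2)*(c^2 + 6*c + 8) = (c - 2)*(c + 4)*(c + 2)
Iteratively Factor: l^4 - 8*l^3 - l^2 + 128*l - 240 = (l - 3)*(l^3 - 5*l^2 - 16*l + 80) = (l - 5)*(l - 3)*(l^2 - 16) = (l - 5)*(l - 4)*(l - 3)*(l + 4)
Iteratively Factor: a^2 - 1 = (a - 1)*(a + 1)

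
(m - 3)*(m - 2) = m^2 - 5*m + 6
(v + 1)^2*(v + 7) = v^3 + 9*v^2 + 15*v + 7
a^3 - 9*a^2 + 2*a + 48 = (a - 8)*(a - 3)*(a + 2)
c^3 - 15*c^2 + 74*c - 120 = (c - 6)*(c - 5)*(c - 4)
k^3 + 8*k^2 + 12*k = k*(k + 2)*(k + 6)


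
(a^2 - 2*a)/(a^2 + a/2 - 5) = 2*a/(2*a + 5)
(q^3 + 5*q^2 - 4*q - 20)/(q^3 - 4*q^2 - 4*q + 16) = (q + 5)/(q - 4)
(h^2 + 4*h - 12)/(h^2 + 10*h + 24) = (h - 2)/(h + 4)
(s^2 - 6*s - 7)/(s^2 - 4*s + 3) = (s^2 - 6*s - 7)/(s^2 - 4*s + 3)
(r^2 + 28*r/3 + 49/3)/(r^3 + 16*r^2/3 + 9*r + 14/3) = (r + 7)/(r^2 + 3*r + 2)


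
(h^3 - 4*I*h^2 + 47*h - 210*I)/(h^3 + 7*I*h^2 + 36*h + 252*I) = (h - 5*I)/(h + 6*I)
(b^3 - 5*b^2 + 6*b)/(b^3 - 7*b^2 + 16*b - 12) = b/(b - 2)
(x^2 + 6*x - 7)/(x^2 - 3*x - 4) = (-x^2 - 6*x + 7)/(-x^2 + 3*x + 4)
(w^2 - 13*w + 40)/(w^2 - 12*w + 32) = (w - 5)/(w - 4)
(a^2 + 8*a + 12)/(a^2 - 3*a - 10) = (a + 6)/(a - 5)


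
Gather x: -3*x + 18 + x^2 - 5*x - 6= x^2 - 8*x + 12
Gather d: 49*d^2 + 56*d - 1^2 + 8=49*d^2 + 56*d + 7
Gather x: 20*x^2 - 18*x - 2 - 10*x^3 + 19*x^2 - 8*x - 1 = -10*x^3 + 39*x^2 - 26*x - 3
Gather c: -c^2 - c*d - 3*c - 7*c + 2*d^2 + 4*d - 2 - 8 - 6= -c^2 + c*(-d - 10) + 2*d^2 + 4*d - 16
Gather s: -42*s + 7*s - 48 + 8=-35*s - 40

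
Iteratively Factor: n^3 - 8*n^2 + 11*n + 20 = (n - 4)*(n^2 - 4*n - 5) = (n - 5)*(n - 4)*(n + 1)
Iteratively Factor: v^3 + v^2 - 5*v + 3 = (v - 1)*(v^2 + 2*v - 3) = (v - 1)*(v + 3)*(v - 1)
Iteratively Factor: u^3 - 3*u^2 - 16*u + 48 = (u - 4)*(u^2 + u - 12) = (u - 4)*(u + 4)*(u - 3)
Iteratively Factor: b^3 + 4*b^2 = (b)*(b^2 + 4*b) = b*(b + 4)*(b)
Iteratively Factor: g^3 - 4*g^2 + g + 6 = (g - 2)*(g^2 - 2*g - 3) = (g - 2)*(g + 1)*(g - 3)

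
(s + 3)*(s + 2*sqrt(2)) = s^2 + 2*sqrt(2)*s + 3*s + 6*sqrt(2)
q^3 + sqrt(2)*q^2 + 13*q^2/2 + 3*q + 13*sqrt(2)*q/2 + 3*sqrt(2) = (q + 1/2)*(q + 6)*(q + sqrt(2))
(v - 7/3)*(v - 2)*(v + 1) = v^3 - 10*v^2/3 + v/3 + 14/3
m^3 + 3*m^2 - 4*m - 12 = (m - 2)*(m + 2)*(m + 3)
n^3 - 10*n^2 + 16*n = n*(n - 8)*(n - 2)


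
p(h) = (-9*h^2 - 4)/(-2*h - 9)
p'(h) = -18*h/(-2*h - 9) + 2*(-9*h^2 - 4)/(-2*h - 9)^2 = 2*(9*h^2 + 81*h - 4)/(4*h^2 + 36*h + 81)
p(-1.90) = 7.02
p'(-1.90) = -9.28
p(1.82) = 2.67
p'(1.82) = 2.17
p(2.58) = 4.51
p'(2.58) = 2.64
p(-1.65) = 5.00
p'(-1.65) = -6.97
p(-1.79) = 6.06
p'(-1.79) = -8.18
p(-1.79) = 6.06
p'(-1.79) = -8.18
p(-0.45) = 0.72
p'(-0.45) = -1.18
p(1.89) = 2.83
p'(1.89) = 2.22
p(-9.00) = -81.44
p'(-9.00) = -0.10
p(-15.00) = -96.62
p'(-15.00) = 3.66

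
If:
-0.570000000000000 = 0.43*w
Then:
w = -1.33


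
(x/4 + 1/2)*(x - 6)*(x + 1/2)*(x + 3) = x^4/4 - x^3/8 - 49*x^2/8 - 12*x - 9/2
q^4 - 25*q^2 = q^2*(q - 5)*(q + 5)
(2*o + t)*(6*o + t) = 12*o^2 + 8*o*t + t^2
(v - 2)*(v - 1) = v^2 - 3*v + 2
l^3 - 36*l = l*(l - 6)*(l + 6)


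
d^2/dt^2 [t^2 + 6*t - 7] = 2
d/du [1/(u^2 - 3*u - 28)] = (3 - 2*u)/(-u^2 + 3*u + 28)^2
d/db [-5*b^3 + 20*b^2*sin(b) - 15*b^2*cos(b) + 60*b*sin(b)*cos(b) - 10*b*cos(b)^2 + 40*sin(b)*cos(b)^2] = 15*b^2*sin(b) + 20*b^2*cos(b) - 15*b^2 + 40*b*sin(b) + 10*b*sin(2*b) - 30*b*cos(b) + 60*b*cos(2*b) + 30*sin(2*b) + 10*cos(b) - 5*cos(2*b) + 30*cos(3*b) - 5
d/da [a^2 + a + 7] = 2*a + 1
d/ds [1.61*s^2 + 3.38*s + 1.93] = 3.22*s + 3.38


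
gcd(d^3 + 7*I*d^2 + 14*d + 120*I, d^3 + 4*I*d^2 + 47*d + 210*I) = d^2 + 11*I*d - 30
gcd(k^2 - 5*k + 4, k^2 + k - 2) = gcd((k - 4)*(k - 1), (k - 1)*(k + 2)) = k - 1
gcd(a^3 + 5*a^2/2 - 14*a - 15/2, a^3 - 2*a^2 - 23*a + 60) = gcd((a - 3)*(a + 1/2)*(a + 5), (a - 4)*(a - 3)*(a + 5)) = a^2 + 2*a - 15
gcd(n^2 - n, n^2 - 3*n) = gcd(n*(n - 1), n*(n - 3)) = n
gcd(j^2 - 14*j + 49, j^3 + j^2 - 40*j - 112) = j - 7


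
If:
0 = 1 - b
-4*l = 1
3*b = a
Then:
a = 3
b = 1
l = -1/4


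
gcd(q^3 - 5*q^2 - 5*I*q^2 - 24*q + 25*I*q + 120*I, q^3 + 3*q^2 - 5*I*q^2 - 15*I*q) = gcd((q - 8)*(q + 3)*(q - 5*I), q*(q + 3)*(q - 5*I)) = q^2 + q*(3 - 5*I) - 15*I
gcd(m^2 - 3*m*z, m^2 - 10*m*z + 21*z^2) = -m + 3*z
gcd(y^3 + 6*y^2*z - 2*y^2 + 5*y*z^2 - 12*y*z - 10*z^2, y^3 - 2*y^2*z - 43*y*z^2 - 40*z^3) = y^2 + 6*y*z + 5*z^2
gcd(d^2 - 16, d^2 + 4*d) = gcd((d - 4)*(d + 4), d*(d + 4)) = d + 4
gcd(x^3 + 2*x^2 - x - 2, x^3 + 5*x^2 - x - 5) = x^2 - 1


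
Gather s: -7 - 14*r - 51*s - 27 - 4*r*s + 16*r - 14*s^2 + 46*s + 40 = 2*r - 14*s^2 + s*(-4*r - 5) + 6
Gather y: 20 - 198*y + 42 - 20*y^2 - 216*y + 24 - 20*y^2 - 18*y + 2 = -40*y^2 - 432*y + 88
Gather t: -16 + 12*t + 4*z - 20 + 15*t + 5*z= 27*t + 9*z - 36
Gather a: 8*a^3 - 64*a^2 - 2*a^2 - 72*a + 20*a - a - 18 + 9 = 8*a^3 - 66*a^2 - 53*a - 9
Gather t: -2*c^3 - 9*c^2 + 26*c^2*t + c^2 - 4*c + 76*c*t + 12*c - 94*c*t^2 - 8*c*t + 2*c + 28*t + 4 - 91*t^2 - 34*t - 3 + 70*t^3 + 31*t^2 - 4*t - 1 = -2*c^3 - 8*c^2 + 10*c + 70*t^3 + t^2*(-94*c - 60) + t*(26*c^2 + 68*c - 10)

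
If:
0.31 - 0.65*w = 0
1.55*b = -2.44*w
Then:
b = -0.75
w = 0.48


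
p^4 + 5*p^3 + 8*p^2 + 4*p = p*(p + 1)*(p + 2)^2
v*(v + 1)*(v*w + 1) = v^3*w + v^2*w + v^2 + v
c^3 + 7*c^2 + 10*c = c*(c + 2)*(c + 5)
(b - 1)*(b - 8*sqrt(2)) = b^2 - 8*sqrt(2)*b - b + 8*sqrt(2)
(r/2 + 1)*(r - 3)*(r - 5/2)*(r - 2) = r^4/2 - 11*r^3/4 + 7*r^2/4 + 11*r - 15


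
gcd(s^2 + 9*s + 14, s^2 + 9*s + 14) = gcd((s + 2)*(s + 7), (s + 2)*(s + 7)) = s^2 + 9*s + 14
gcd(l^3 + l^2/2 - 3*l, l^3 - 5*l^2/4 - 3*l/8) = l^2 - 3*l/2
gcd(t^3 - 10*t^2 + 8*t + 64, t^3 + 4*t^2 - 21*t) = 1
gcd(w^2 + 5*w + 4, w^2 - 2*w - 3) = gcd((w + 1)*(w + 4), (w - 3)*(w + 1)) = w + 1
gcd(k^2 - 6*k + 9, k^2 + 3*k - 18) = k - 3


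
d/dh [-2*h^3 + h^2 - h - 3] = -6*h^2 + 2*h - 1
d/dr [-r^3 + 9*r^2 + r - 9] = -3*r^2 + 18*r + 1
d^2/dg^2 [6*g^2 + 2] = 12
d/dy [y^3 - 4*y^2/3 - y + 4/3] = 3*y^2 - 8*y/3 - 1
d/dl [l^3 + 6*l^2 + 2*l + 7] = 3*l^2 + 12*l + 2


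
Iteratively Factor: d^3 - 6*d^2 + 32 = (d + 2)*(d^2 - 8*d + 16) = (d - 4)*(d + 2)*(d - 4)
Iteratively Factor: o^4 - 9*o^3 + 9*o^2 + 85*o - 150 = (o - 5)*(o^3 - 4*o^2 - 11*o + 30) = (o - 5)*(o - 2)*(o^2 - 2*o - 15) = (o - 5)^2*(o - 2)*(o + 3)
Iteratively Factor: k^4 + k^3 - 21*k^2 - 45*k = (k)*(k^3 + k^2 - 21*k - 45) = k*(k + 3)*(k^2 - 2*k - 15) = k*(k - 5)*(k + 3)*(k + 3)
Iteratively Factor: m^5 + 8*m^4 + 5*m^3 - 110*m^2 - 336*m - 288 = (m - 4)*(m^4 + 12*m^3 + 53*m^2 + 102*m + 72) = (m - 4)*(m + 4)*(m^3 + 8*m^2 + 21*m + 18) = (m - 4)*(m + 2)*(m + 4)*(m^2 + 6*m + 9) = (m - 4)*(m + 2)*(m + 3)*(m + 4)*(m + 3)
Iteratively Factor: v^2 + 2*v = (v + 2)*(v)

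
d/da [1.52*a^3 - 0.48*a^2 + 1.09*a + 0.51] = 4.56*a^2 - 0.96*a + 1.09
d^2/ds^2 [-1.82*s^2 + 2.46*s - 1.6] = -3.64000000000000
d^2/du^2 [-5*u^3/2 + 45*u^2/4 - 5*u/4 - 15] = 45/2 - 15*u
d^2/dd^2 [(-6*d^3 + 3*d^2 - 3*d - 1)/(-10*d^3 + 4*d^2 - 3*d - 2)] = 2*(-60*d^6 + 360*d^5 - 210*d^4 + 124*d^3 - 186*d^2 + 48*d - 13)/(1000*d^9 - 1200*d^8 + 1380*d^7 - 184*d^6 - 66*d^5 + 348*d^4 + 3*d^3 + 6*d^2 + 36*d + 8)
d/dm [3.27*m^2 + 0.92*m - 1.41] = 6.54*m + 0.92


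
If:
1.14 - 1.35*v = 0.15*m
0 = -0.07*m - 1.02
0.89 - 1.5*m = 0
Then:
No Solution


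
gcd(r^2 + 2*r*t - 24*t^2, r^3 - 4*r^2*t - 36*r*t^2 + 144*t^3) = r^2 + 2*r*t - 24*t^2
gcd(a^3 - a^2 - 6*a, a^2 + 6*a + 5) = 1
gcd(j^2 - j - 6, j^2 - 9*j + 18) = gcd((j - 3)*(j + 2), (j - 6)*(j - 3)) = j - 3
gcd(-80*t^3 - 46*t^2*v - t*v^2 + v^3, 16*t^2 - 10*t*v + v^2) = 8*t - v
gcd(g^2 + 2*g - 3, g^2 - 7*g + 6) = g - 1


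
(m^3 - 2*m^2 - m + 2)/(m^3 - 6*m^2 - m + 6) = (m - 2)/(m - 6)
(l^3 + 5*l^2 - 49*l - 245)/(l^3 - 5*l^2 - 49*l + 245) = (l + 5)/(l - 5)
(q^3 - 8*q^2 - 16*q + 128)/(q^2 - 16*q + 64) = (q^2 - 16)/(q - 8)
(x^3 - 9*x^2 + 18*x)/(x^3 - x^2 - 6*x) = (x - 6)/(x + 2)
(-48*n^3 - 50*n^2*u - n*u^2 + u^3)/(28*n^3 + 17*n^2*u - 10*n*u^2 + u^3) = (-48*n^2 - 2*n*u + u^2)/(28*n^2 - 11*n*u + u^2)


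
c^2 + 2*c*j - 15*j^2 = (c - 3*j)*(c + 5*j)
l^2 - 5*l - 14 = (l - 7)*(l + 2)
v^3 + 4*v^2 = v^2*(v + 4)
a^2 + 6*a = a*(a + 6)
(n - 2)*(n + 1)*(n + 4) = n^3 + 3*n^2 - 6*n - 8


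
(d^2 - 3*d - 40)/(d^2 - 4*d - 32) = (d + 5)/(d + 4)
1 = 1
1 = 1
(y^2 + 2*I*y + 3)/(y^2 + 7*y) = (y^2 + 2*I*y + 3)/(y*(y + 7))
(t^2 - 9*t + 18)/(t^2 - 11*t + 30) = (t - 3)/(t - 5)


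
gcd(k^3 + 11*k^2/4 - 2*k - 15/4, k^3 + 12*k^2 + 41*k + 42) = k + 3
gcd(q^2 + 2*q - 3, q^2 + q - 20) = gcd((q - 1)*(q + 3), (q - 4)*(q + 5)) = 1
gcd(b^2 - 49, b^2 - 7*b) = b - 7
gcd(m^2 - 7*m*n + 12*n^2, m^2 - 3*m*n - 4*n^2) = m - 4*n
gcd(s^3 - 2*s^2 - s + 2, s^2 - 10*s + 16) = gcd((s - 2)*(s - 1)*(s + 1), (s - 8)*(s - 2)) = s - 2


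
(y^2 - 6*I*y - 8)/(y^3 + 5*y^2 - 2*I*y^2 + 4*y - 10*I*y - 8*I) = (y - 4*I)/(y^2 + 5*y + 4)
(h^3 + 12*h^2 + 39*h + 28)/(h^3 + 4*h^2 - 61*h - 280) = (h^2 + 5*h + 4)/(h^2 - 3*h - 40)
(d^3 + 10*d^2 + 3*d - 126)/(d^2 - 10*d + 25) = (d^3 + 10*d^2 + 3*d - 126)/(d^2 - 10*d + 25)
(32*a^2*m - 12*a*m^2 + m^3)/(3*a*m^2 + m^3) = (32*a^2 - 12*a*m + m^2)/(m*(3*a + m))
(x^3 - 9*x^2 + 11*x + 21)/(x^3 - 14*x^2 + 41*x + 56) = (x - 3)/(x - 8)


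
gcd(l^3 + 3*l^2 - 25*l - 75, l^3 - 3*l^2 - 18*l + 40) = l - 5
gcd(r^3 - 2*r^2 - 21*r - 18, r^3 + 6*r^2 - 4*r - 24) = 1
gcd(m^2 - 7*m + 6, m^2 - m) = m - 1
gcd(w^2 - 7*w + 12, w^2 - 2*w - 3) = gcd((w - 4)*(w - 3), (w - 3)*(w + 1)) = w - 3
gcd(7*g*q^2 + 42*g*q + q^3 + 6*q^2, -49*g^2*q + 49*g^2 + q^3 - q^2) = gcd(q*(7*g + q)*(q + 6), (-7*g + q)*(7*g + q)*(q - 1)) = 7*g + q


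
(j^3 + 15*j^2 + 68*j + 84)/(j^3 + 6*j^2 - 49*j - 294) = (j + 2)/(j - 7)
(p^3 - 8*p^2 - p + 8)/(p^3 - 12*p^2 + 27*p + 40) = (p - 1)/(p - 5)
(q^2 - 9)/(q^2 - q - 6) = (q + 3)/(q + 2)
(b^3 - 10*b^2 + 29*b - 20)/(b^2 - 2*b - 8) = (b^2 - 6*b + 5)/(b + 2)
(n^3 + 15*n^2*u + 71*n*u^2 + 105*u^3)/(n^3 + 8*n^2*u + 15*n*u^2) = (n + 7*u)/n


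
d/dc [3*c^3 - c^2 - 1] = c*(9*c - 2)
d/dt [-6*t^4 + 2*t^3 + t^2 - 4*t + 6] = -24*t^3 + 6*t^2 + 2*t - 4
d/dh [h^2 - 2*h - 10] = 2*h - 2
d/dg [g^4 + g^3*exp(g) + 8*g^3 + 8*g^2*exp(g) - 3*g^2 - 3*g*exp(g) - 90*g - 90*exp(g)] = g^3*exp(g) + 4*g^3 + 11*g^2*exp(g) + 24*g^2 + 13*g*exp(g) - 6*g - 93*exp(g) - 90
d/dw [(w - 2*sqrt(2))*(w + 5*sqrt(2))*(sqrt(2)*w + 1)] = 3*sqrt(2)*w^2 + 14*w - 17*sqrt(2)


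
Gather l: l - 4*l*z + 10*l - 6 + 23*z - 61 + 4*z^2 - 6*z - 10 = l*(11 - 4*z) + 4*z^2 + 17*z - 77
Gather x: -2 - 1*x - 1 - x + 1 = -2*x - 2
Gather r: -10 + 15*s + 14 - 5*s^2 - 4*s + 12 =-5*s^2 + 11*s + 16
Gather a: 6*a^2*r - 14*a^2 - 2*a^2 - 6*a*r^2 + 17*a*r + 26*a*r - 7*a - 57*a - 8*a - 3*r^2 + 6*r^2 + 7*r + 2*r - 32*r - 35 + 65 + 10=a^2*(6*r - 16) + a*(-6*r^2 + 43*r - 72) + 3*r^2 - 23*r + 40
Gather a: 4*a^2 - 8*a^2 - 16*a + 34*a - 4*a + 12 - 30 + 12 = -4*a^2 + 14*a - 6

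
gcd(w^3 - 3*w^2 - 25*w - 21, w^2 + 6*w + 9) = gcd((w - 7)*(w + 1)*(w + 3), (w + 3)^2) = w + 3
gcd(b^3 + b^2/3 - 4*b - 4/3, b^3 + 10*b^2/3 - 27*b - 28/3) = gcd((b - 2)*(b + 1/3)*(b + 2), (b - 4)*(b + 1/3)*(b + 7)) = b + 1/3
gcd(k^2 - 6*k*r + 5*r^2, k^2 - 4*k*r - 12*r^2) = 1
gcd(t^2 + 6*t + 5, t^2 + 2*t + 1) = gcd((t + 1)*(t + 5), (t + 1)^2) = t + 1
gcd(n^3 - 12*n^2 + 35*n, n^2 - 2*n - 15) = n - 5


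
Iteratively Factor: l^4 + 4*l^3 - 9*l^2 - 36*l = (l - 3)*(l^3 + 7*l^2 + 12*l) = (l - 3)*(l + 4)*(l^2 + 3*l) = (l - 3)*(l + 3)*(l + 4)*(l)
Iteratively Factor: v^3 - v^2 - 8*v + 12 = (v + 3)*(v^2 - 4*v + 4) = (v - 2)*(v + 3)*(v - 2)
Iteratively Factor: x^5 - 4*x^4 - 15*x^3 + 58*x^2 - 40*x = (x - 5)*(x^4 + x^3 - 10*x^2 + 8*x) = (x - 5)*(x - 2)*(x^3 + 3*x^2 - 4*x) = (x - 5)*(x - 2)*(x + 4)*(x^2 - x) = x*(x - 5)*(x - 2)*(x + 4)*(x - 1)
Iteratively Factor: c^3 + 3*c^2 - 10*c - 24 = (c - 3)*(c^2 + 6*c + 8) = (c - 3)*(c + 2)*(c + 4)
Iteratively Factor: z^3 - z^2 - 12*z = (z)*(z^2 - z - 12) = z*(z - 4)*(z + 3)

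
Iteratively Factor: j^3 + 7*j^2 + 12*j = (j + 3)*(j^2 + 4*j) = j*(j + 3)*(j + 4)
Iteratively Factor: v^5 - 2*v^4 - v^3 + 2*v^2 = (v + 1)*(v^4 - 3*v^3 + 2*v^2) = (v - 2)*(v + 1)*(v^3 - v^2) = v*(v - 2)*(v + 1)*(v^2 - v) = v*(v - 2)*(v - 1)*(v + 1)*(v)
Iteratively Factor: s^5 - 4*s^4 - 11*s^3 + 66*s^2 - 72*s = (s + 4)*(s^4 - 8*s^3 + 21*s^2 - 18*s) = (s - 3)*(s + 4)*(s^3 - 5*s^2 + 6*s) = s*(s - 3)*(s + 4)*(s^2 - 5*s + 6) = s*(s - 3)*(s - 2)*(s + 4)*(s - 3)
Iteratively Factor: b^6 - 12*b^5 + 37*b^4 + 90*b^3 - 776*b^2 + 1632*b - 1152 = (b - 2)*(b^5 - 10*b^4 + 17*b^3 + 124*b^2 - 528*b + 576) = (b - 4)*(b - 2)*(b^4 - 6*b^3 - 7*b^2 + 96*b - 144) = (b - 4)*(b - 3)*(b - 2)*(b^3 - 3*b^2 - 16*b + 48) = (b - 4)*(b - 3)*(b - 2)*(b + 4)*(b^2 - 7*b + 12) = (b - 4)^2*(b - 3)*(b - 2)*(b + 4)*(b - 3)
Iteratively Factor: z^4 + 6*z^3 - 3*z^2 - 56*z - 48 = (z - 3)*(z^3 + 9*z^2 + 24*z + 16) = (z - 3)*(z + 1)*(z^2 + 8*z + 16) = (z - 3)*(z + 1)*(z + 4)*(z + 4)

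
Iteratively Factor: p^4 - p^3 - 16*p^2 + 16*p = (p - 1)*(p^3 - 16*p) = (p - 1)*(p + 4)*(p^2 - 4*p) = p*(p - 1)*(p + 4)*(p - 4)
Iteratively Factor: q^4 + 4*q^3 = (q)*(q^3 + 4*q^2) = q^2*(q^2 + 4*q) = q^2*(q + 4)*(q)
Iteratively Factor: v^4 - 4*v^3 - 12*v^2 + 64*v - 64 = (v - 2)*(v^3 - 2*v^2 - 16*v + 32) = (v - 4)*(v - 2)*(v^2 + 2*v - 8) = (v - 4)*(v - 2)^2*(v + 4)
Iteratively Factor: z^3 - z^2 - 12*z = (z + 3)*(z^2 - 4*z) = (z - 4)*(z + 3)*(z)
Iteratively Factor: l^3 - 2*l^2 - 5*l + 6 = (l - 3)*(l^2 + l - 2) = (l - 3)*(l - 1)*(l + 2)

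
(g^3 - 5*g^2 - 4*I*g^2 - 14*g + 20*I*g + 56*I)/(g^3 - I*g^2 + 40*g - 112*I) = (g^2 - 5*g - 14)/(g^2 + 3*I*g + 28)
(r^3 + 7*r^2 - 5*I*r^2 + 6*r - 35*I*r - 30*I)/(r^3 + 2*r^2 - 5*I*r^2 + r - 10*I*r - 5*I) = (r + 6)/(r + 1)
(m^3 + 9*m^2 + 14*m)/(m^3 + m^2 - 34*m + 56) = m*(m + 2)/(m^2 - 6*m + 8)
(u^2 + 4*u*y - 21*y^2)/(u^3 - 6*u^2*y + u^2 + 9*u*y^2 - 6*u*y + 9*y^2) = (-u - 7*y)/(-u^2 + 3*u*y - u + 3*y)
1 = 1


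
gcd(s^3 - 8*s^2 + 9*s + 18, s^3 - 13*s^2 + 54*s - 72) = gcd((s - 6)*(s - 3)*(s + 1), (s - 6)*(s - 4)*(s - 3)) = s^2 - 9*s + 18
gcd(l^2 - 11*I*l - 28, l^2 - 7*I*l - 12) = l - 4*I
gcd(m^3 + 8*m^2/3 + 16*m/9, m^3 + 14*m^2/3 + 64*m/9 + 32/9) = m^2 + 8*m/3 + 16/9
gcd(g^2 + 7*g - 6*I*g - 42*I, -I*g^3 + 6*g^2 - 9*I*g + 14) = 1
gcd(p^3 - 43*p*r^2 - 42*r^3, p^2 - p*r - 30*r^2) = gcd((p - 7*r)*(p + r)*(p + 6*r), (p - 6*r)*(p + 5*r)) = 1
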